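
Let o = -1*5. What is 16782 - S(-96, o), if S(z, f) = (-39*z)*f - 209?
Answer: 35711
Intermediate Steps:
o = -5
S(z, f) = -209 - 39*f*z (S(z, f) = -39*f*z - 209 = -209 - 39*f*z)
16782 - S(-96, o) = 16782 - (-209 - 39*(-5)*(-96)) = 16782 - (-209 - 18720) = 16782 - 1*(-18929) = 16782 + 18929 = 35711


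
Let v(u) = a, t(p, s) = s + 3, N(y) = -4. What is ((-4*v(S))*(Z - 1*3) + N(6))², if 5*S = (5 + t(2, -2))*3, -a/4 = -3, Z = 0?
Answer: 19600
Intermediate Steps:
t(p, s) = 3 + s
a = 12 (a = -4*(-3) = 12)
S = 18/5 (S = ((5 + (3 - 2))*3)/5 = ((5 + 1)*3)/5 = (6*3)/5 = (⅕)*18 = 18/5 ≈ 3.6000)
v(u) = 12
((-4*v(S))*(Z - 1*3) + N(6))² = ((-4*12)*(0 - 1*3) - 4)² = (-48*(0 - 3) - 4)² = (-48*(-3) - 4)² = (144 - 4)² = 140² = 19600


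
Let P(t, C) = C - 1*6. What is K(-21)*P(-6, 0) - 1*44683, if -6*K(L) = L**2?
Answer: -44242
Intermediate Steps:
K(L) = -L**2/6
P(t, C) = -6 + C (P(t, C) = C - 6 = -6 + C)
K(-21)*P(-6, 0) - 1*44683 = (-1/6*(-21)**2)*(-6 + 0) - 1*44683 = -1/6*441*(-6) - 44683 = -147/2*(-6) - 44683 = 441 - 44683 = -44242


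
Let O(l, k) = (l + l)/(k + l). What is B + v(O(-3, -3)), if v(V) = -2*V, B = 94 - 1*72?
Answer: 20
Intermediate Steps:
O(l, k) = 2*l/(k + l) (O(l, k) = (2*l)/(k + l) = 2*l/(k + l))
B = 22 (B = 94 - 72 = 22)
B + v(O(-3, -3)) = 22 - 4*(-3)/(-3 - 3) = 22 - 4*(-3)/(-6) = 22 - 4*(-3)*(-1)/6 = 22 - 2*1 = 22 - 2 = 20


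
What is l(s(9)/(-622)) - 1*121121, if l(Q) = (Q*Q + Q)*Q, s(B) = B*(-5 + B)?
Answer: -3643347564019/30080231 ≈ -1.2112e+5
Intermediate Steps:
l(Q) = Q*(Q + Q²) (l(Q) = (Q² + Q)*Q = (Q + Q²)*Q = Q*(Q + Q²))
l(s(9)/(-622)) - 1*121121 = ((9*(-5 + 9))/(-622))²*(1 + (9*(-5 + 9))/(-622)) - 1*121121 = ((9*4)*(-1/622))²*(1 + (9*4)*(-1/622)) - 121121 = (36*(-1/622))²*(1 + 36*(-1/622)) - 121121 = (-18/311)²*(1 - 18/311) - 121121 = (324/96721)*(293/311) - 121121 = 94932/30080231 - 121121 = -3643347564019/30080231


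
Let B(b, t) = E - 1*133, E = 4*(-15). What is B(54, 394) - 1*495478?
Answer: -495671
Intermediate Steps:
E = -60
B(b, t) = -193 (B(b, t) = -60 - 1*133 = -60 - 133 = -193)
B(54, 394) - 1*495478 = -193 - 1*495478 = -193 - 495478 = -495671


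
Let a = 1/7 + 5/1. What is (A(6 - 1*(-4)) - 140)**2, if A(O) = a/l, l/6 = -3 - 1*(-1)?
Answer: 966289/49 ≈ 19720.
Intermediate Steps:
a = 36/7 (a = 1*(1/7) + 5*1 = 1/7 + 5 = 36/7 ≈ 5.1429)
l = -12 (l = 6*(-3 - 1*(-1)) = 6*(-3 + 1) = 6*(-2) = -12)
A(O) = -3/7 (A(O) = (36/7)/(-12) = (36/7)*(-1/12) = -3/7)
(A(6 - 1*(-4)) - 140)**2 = (-3/7 - 140)**2 = (-983/7)**2 = 966289/49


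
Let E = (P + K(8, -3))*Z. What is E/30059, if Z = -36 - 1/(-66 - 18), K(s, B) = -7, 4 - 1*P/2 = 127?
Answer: 764819/2524956 ≈ 0.30290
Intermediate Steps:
P = -246 (P = 8 - 2*127 = 8 - 254 = -246)
Z = -3023/84 (Z = -36 - 1/(-84) = -36 - 1*(-1/84) = -36 + 1/84 = -3023/84 ≈ -35.988)
E = 764819/84 (E = (-246 - 7)*(-3023/84) = -253*(-3023/84) = 764819/84 ≈ 9105.0)
E/30059 = (764819/84)/30059 = (764819/84)*(1/30059) = 764819/2524956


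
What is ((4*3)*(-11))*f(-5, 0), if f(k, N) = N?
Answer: 0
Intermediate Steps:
((4*3)*(-11))*f(-5, 0) = ((4*3)*(-11))*0 = (12*(-11))*0 = -132*0 = 0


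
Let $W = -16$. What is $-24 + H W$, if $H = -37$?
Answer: $568$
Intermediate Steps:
$-24 + H W = -24 - -592 = -24 + 592 = 568$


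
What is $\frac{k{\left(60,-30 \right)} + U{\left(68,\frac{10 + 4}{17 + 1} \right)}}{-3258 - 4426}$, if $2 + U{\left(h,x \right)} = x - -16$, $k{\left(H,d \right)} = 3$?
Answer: $- \frac{40}{17289} \approx -0.0023136$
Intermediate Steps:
$U{\left(h,x \right)} = 14 + x$ ($U{\left(h,x \right)} = -2 + \left(x - -16\right) = -2 + \left(x + 16\right) = -2 + \left(16 + x\right) = 14 + x$)
$\frac{k{\left(60,-30 \right)} + U{\left(68,\frac{10 + 4}{17 + 1} \right)}}{-3258 - 4426} = \frac{3 + \left(14 + \frac{10 + 4}{17 + 1}\right)}{-3258 - 4426} = \frac{3 + \left(14 + \frac{14}{18}\right)}{-7684} = \left(3 + \left(14 + 14 \cdot \frac{1}{18}\right)\right) \left(- \frac{1}{7684}\right) = \left(3 + \left(14 + \frac{7}{9}\right)\right) \left(- \frac{1}{7684}\right) = \left(3 + \frac{133}{9}\right) \left(- \frac{1}{7684}\right) = \frac{160}{9} \left(- \frac{1}{7684}\right) = - \frac{40}{17289}$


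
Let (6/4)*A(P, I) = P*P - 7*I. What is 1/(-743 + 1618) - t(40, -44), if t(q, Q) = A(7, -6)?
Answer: -159247/2625 ≈ -60.666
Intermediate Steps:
A(P, I) = -14*I/3 + 2*P**2/3 (A(P, I) = 2*(P*P - 7*I)/3 = 2*(P**2 - 7*I)/3 = -14*I/3 + 2*P**2/3)
t(q, Q) = 182/3 (t(q, Q) = -14/3*(-6) + (2/3)*7**2 = 28 + (2/3)*49 = 28 + 98/3 = 182/3)
1/(-743 + 1618) - t(40, -44) = 1/(-743 + 1618) - 1*182/3 = 1/875 - 182/3 = -159247/2625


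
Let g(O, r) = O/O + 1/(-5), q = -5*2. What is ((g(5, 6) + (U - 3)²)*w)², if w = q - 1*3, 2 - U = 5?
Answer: 5721664/25 ≈ 2.2887e+5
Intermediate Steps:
U = -3 (U = 2 - 1*5 = 2 - 5 = -3)
q = -10
g(O, r) = ⅘ (g(O, r) = 1 + 1*(-⅕) = 1 - ⅕ = ⅘)
w = -13 (w = -10 - 1*3 = -10 - 3 = -13)
((g(5, 6) + (U - 3)²)*w)² = ((⅘ + (-3 - 3)²)*(-13))² = ((⅘ + (-6)²)*(-13))² = ((⅘ + 36)*(-13))² = ((184/5)*(-13))² = (-2392/5)² = 5721664/25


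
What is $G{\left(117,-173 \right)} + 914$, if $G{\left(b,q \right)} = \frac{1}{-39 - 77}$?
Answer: $\frac{106023}{116} \approx 913.99$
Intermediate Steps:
$G{\left(b,q \right)} = - \frac{1}{116}$ ($G{\left(b,q \right)} = \frac{1}{-116} = - \frac{1}{116}$)
$G{\left(117,-173 \right)} + 914 = - \frac{1}{116} + 914 = \frac{106023}{116}$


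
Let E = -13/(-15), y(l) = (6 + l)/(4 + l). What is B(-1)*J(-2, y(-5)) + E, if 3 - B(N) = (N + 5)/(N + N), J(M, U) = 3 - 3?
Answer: 13/15 ≈ 0.86667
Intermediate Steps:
y(l) = (6 + l)/(4 + l)
J(M, U) = 0
E = 13/15 (E = -13*(-1/15) = 13/15 ≈ 0.86667)
B(N) = 3 - (5 + N)/(2*N) (B(N) = 3 - (N + 5)/(N + N) = 3 - (5 + N)/(2*N))
B(-1)*J(-2, y(-5)) + E = ((5/2)*(-1 - 1)/(-1))*0 + 13/15 = ((5/2)*(-1)*(-2))*0 + 13/15 = 5*0 + 13/15 = 0 + 13/15 = 13/15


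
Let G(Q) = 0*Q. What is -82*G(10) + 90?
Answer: 90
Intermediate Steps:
G(Q) = 0
-82*G(10) + 90 = -82*0 + 90 = 0 + 90 = 90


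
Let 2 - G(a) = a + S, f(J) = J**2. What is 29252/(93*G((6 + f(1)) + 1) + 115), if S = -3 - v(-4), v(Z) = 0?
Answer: -7313/41 ≈ -178.37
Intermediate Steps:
S = -3 (S = -3 - 1*0 = -3 + 0 = -3)
G(a) = 5 - a (G(a) = 2 - (a - 3) = 2 - (-3 + a) = 2 + (3 - a) = 5 - a)
29252/(93*G((6 + f(1)) + 1) + 115) = 29252/(93*(5 - ((6 + 1**2) + 1)) + 115) = 29252/(93*(5 - ((6 + 1) + 1)) + 115) = 29252/(93*(5 - (7 + 1)) + 115) = 29252/(93*(5 - 1*8) + 115) = 29252/(93*(5 - 8) + 115) = 29252/(93*(-3) + 115) = 29252/(-279 + 115) = 29252/(-164) = 29252*(-1/164) = -7313/41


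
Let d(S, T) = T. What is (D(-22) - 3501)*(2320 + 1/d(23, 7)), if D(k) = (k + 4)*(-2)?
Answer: -8039295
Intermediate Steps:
D(k) = -8 - 2*k (D(k) = (4 + k)*(-2) = -8 - 2*k)
(D(-22) - 3501)*(2320 + 1/d(23, 7)) = ((-8 - 2*(-22)) - 3501)*(2320 + 1/7) = ((-8 + 44) - 3501)*(2320 + 1/7) = (36 - 3501)*(16241/7) = -3465*16241/7 = -8039295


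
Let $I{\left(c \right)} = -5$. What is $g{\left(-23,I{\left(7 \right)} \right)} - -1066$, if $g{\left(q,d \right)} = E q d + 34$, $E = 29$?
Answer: $4435$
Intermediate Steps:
$g{\left(q,d \right)} = 34 + 29 d q$ ($g{\left(q,d \right)} = 29 q d + 34 = 29 d q + 34 = 34 + 29 d q$)
$g{\left(-23,I{\left(7 \right)} \right)} - -1066 = \left(34 + 29 \left(-5\right) \left(-23\right)\right) - -1066 = \left(34 + 3335\right) + 1066 = 3369 + 1066 = 4435$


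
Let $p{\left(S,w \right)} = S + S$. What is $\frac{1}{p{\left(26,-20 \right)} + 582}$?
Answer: $\frac{1}{634} \approx 0.0015773$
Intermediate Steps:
$p{\left(S,w \right)} = 2 S$
$\frac{1}{p{\left(26,-20 \right)} + 582} = \frac{1}{2 \cdot 26 + 582} = \frac{1}{52 + 582} = \frac{1}{634}$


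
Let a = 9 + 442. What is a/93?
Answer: 451/93 ≈ 4.8495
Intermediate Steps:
a = 451
a/93 = 451/93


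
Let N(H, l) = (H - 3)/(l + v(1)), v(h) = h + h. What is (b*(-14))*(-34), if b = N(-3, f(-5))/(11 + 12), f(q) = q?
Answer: 952/23 ≈ 41.391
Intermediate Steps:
v(h) = 2*h
N(H, l) = (-3 + H)/(2 + l) (N(H, l) = (H - 3)/(l + 2*1) = (-3 + H)/(l + 2) = (-3 + H)/(2 + l))
b = 2/23 (b = ((-3 - 3)/(2 - 5))/(11 + 12) = (-6/(-3))/23 = -⅓*(-6)*(1/23) = 2*(1/23) = 2/23 ≈ 0.086957)
(b*(-14))*(-34) = ((2/23)*(-14))*(-34) = -28/23*(-34) = 952/23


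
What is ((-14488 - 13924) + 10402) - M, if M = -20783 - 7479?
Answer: 10252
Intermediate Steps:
M = -28262
((-14488 - 13924) + 10402) - M = ((-14488 - 13924) + 10402) - 1*(-28262) = (-28412 + 10402) + 28262 = -18010 + 28262 = 10252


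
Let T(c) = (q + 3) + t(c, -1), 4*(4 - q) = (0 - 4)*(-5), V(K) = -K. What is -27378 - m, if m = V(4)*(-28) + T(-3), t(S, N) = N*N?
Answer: -27493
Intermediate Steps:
t(S, N) = N**2
q = -1 (q = 4 - (0 - 4)*(-5)/4 = 4 - (-1)*(-5) = 4 - 1/4*20 = 4 - 5 = -1)
T(c) = 3 (T(c) = (-1 + 3) + (-1)**2 = 2 + 1 = 3)
m = 115 (m = -1*4*(-28) + 3 = -4*(-28) + 3 = 112 + 3 = 115)
-27378 - m = -27378 - 1*115 = -27378 - 115 = -27493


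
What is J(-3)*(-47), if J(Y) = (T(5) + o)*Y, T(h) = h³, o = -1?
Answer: 17484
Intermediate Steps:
J(Y) = 124*Y (J(Y) = (5³ - 1)*Y = (125 - 1)*Y = 124*Y)
J(-3)*(-47) = (124*(-3))*(-47) = -372*(-47) = 17484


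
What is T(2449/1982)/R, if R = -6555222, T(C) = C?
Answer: -2449/12992450004 ≈ -1.8849e-7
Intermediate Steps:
T(2449/1982)/R = (2449/1982)/(-6555222) = (2449*(1/1982))*(-1/6555222) = (2449/1982)*(-1/6555222) = -2449/12992450004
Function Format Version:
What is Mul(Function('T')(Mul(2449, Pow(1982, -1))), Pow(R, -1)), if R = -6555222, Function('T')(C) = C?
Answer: Rational(-2449, 12992450004) ≈ -1.8849e-7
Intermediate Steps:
Mul(Function('T')(Mul(2449, Pow(1982, -1))), Pow(R, -1)) = Mul(Mul(2449, Pow(1982, -1)), Pow(-6555222, -1)) = Mul(Mul(2449, Rational(1, 1982)), Rational(-1, 6555222)) = Mul(Rational(2449, 1982), Rational(-1, 6555222)) = Rational(-2449, 12992450004)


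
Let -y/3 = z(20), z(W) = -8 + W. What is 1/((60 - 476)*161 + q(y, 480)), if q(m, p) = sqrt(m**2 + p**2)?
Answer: -4186/280347055 - 3*sqrt(1609)/1121388220 ≈ -1.5039e-5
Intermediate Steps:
y = -36 (y = -3*(-8 + 20) = -3*12 = -36)
1/((60 - 476)*161 + q(y, 480)) = 1/((60 - 476)*161 + sqrt((-36)**2 + 480**2)) = 1/(-416*161 + sqrt(1296 + 230400)) = 1/(-66976 + sqrt(231696)) = 1/(-66976 + 12*sqrt(1609))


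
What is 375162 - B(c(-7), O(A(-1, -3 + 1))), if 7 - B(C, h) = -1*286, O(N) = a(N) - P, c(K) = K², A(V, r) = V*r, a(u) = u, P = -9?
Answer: 374869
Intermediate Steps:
O(N) = 9 + N (O(N) = N - 1*(-9) = N + 9 = 9 + N)
B(C, h) = 293 (B(C, h) = 7 - (-1)*286 = 7 - 1*(-286) = 7 + 286 = 293)
375162 - B(c(-7), O(A(-1, -3 + 1))) = 375162 - 1*293 = 375162 - 293 = 374869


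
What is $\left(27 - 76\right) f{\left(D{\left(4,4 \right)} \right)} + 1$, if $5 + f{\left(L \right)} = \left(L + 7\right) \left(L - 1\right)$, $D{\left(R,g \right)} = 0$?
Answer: $589$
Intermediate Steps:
$f{\left(L \right)} = -5 + \left(-1 + L\right) \left(7 + L\right)$ ($f{\left(L \right)} = -5 + \left(L + 7\right) \left(L - 1\right) = -5 + \left(7 + L\right) \left(-1 + L\right) = -5 + \left(-1 + L\right) \left(7 + L\right)$)
$\left(27 - 76\right) f{\left(D{\left(4,4 \right)} \right)} + 1 = \left(27 - 76\right) \left(-12 + 0^{2} + 6 \cdot 0\right) + 1 = \left(27 - 76\right) \left(-12 + 0 + 0\right) + 1 = \left(-49\right) \left(-12\right) + 1 = 588 + 1 = 589$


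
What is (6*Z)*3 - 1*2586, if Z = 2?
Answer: -2550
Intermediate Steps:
(6*Z)*3 - 1*2586 = (6*2)*3 - 1*2586 = 12*3 - 2586 = 36 - 2586 = -2550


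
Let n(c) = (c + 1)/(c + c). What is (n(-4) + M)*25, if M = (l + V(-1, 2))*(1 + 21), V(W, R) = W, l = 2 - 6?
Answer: -21925/8 ≈ -2740.6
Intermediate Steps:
n(c) = (1 + c)/(2*c) (n(c) = (1 + c)/((2*c)) = (1 + c)*(1/(2*c)) = (1 + c)/(2*c))
l = -4
M = -110 (M = (-4 - 1)*(1 + 21) = -5*22 = -110)
(n(-4) + M)*25 = ((1/2)*(1 - 4)/(-4) - 110)*25 = ((1/2)*(-1/4)*(-3) - 110)*25 = (3/8 - 110)*25 = -877/8*25 = -21925/8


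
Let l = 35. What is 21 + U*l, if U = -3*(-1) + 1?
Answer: 161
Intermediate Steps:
U = 4 (U = 3 + 1 = 4)
21 + U*l = 21 + 4*35 = 21 + 140 = 161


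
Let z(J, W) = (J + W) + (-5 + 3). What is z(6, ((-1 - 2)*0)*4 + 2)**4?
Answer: 1296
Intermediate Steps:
z(J, W) = -2 + J + W (z(J, W) = (J + W) - 2 = -2 + J + W)
z(6, ((-1 - 2)*0)*4 + 2)**4 = (-2 + 6 + (((-1 - 2)*0)*4 + 2))**4 = (-2 + 6 + (-3*0*4 + 2))**4 = (-2 + 6 + (0*4 + 2))**4 = (-2 + 6 + (0 + 2))**4 = (-2 + 6 + 2)**4 = 6**4 = 1296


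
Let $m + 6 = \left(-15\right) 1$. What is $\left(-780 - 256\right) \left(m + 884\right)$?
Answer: $-894068$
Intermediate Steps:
$m = -21$ ($m = -6 - 15 = -21$)
$\left(-780 - 256\right) \left(m + 884\right) = \left(-780 - 256\right) \left(-21 + 884\right) = \left(-780 - 256\right) 863 = \left(-1036\right) 863 = -894068$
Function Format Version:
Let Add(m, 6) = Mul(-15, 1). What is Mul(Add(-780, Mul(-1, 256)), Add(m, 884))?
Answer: -894068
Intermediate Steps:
m = -21 (m = Add(-6, Mul(-15, 1)) = Add(-6, -15) = -21)
Mul(Add(-780, Mul(-1, 256)), Add(m, 884)) = Mul(Add(-780, Mul(-1, 256)), Add(-21, 884)) = Mul(Add(-780, -256), 863) = Mul(-1036, 863) = -894068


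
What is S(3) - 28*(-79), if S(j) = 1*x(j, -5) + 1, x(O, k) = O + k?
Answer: 2211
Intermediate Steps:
S(j) = -4 + j (S(j) = 1*(j - 5) + 1 = 1*(-5 + j) + 1 = (-5 + j) + 1 = -4 + j)
S(3) - 28*(-79) = (-4 + 3) - 28*(-79) = -1 + 2212 = 2211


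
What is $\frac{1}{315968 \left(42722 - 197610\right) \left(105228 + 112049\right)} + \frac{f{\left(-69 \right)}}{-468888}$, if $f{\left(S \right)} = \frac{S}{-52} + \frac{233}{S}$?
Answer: $\frac{2444034477476467453}{559044274085859734355456} \approx 4.3718 \cdot 10^{-6}$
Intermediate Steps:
$f{\left(S \right)} = \frac{233}{S} - \frac{S}{52}$ ($f{\left(S \right)} = S \left(- \frac{1}{52}\right) + \frac{233}{S} = - \frac{S}{52} + \frac{233}{S} = \frac{233}{S} - \frac{S}{52}$)
$\frac{1}{315968 \left(42722 - 197610\right) \left(105228 + 112049\right)} + \frac{f{\left(-69 \right)}}{-468888} = \frac{1}{315968 \left(42722 - 197610\right) \left(105228 + 112049\right)} + \frac{\frac{233}{-69} - - \frac{69}{52}}{-468888} = \frac{1}{315968 \left(\left(-154888\right) 217277\right)} + \left(233 \left(- \frac{1}{69}\right) + \frac{69}{52}\right) \left(- \frac{1}{468888}\right) = \frac{1}{315968 \left(-33653599976\right)} + \left(- \frac{233}{69} + \frac{69}{52}\right) \left(- \frac{1}{468888}\right) = \frac{1}{315968} \left(- \frac{1}{33653599976}\right) - - \frac{7355}{1682370144} = - \frac{1}{10633460677216768} + \frac{7355}{1682370144} = \frac{2444034477476467453}{559044274085859734355456}$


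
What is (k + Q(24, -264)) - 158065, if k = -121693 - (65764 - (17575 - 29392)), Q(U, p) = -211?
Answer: -357550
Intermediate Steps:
k = -199274 (k = -121693 - (65764 - 1*(-11817)) = -121693 - (65764 + 11817) = -121693 - 1*77581 = -121693 - 77581 = -199274)
(k + Q(24, -264)) - 158065 = (-199274 - 211) - 158065 = -199485 - 158065 = -357550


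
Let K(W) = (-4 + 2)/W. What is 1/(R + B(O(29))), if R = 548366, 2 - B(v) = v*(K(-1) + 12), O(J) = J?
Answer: 1/547962 ≈ 1.8249e-6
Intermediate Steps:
K(W) = -2/W
B(v) = 2 - 14*v (B(v) = 2 - v*(-2/(-1) + 12) = 2 - v*(-2*(-1) + 12) = 2 - v*(2 + 12) = 2 - v*14 = 2 - 14*v)
1/(R + B(O(29))) = 1/(548366 + (2 - 14*29)) = 1/(548366 + (2 - 406)) = 1/(548366 - 404) = 1/547962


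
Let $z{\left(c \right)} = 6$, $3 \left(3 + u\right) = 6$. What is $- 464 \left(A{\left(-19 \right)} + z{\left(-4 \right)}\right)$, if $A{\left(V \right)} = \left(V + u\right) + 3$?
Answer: $5104$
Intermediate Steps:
$u = -1$ ($u = -3 + \frac{1}{3} \cdot 6 = -3 + 2 = -1$)
$A{\left(V \right)} = 2 + V$ ($A{\left(V \right)} = \left(V - 1\right) + 3 = \left(-1 + V\right) + 3 = 2 + V$)
$- 464 \left(A{\left(-19 \right)} + z{\left(-4 \right)}\right) = - 464 \left(\left(2 - 19\right) + 6\right) = - 464 \left(-17 + 6\right) = \left(-464\right) \left(-11\right) = 5104$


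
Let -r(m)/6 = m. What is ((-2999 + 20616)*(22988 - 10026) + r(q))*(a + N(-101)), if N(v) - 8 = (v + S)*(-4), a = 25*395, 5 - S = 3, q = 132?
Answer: 2347217482598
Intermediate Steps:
S = 2 (S = 5 - 1*3 = 5 - 3 = 2)
r(m) = -6*m
a = 9875
N(v) = -4*v (N(v) = 8 + (v + 2)*(-4) = 8 + (2 + v)*(-4) = 8 + (-8 - 4*v) = -4*v)
((-2999 + 20616)*(22988 - 10026) + r(q))*(a + N(-101)) = ((-2999 + 20616)*(22988 - 10026) - 6*132)*(9875 - 4*(-101)) = (17617*12962 - 792)*(9875 + 404) = (228351554 - 792)*10279 = 228350762*10279 = 2347217482598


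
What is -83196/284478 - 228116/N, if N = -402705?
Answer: 5231756378/19093452165 ≈ 0.27401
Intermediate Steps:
-83196/284478 - 228116/N = -83196/284478 - 228116/(-402705) = -83196*1/284478 - 228116*(-1/402705) = -13866/47413 + 228116/402705 = 5231756378/19093452165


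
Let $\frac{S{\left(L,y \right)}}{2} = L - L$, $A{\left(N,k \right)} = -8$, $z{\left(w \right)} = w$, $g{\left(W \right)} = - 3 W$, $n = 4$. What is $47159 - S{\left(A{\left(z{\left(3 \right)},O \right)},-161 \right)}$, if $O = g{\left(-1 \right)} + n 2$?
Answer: $47159$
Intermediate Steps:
$O = 11$ ($O = \left(-3\right) \left(-1\right) + 4 \cdot 2 = 3 + 8 = 11$)
$S{\left(L,y \right)} = 0$ ($S{\left(L,y \right)} = 2 \left(L - L\right) = 2 \cdot 0 = 0$)
$47159 - S{\left(A{\left(z{\left(3 \right)},O \right)},-161 \right)} = 47159 - 0 = 47159 + 0 = 47159$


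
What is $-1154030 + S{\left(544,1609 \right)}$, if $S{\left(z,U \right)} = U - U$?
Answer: $-1154030$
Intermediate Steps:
$S{\left(z,U \right)} = 0$
$-1154030 + S{\left(544,1609 \right)} = -1154030 + 0 = -1154030$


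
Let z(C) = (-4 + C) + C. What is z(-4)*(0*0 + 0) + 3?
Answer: 3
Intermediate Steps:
z(C) = -4 + 2*C
z(-4)*(0*0 + 0) + 3 = (-4 + 2*(-4))*(0*0 + 0) + 3 = (-4 - 8)*(0 + 0) + 3 = -12*0 + 3 = 0 + 3 = 3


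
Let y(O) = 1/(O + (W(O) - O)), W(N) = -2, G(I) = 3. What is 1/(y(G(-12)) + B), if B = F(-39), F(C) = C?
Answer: -2/79 ≈ -0.025316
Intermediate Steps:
B = -39
y(O) = -½ (y(O) = 1/(O + (-2 - O)) = 1/(-2) = -½)
1/(y(G(-12)) + B) = 1/(-½ - 39) = 1/(-79/2) = -2/79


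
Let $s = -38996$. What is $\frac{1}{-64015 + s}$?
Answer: $- \frac{1}{103011} \approx -9.7077 \cdot 10^{-6}$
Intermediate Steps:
$\frac{1}{-64015 + s} = \frac{1}{-64015 - 38996} = \frac{1}{-103011} = - \frac{1}{103011}$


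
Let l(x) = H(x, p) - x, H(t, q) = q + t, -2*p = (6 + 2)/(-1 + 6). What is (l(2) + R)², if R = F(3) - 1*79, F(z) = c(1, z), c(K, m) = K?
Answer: 155236/25 ≈ 6209.4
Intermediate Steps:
F(z) = 1
p = -⅘ (p = -(6 + 2)/(2*(-1 + 6)) = -4/5 = -½*8/5 = -⅘ ≈ -0.80000)
l(x) = -⅘ (l(x) = (-⅘ + x) - x = -⅘)
R = -78 (R = 1 - 1*79 = 1 - 79 = -78)
(l(2) + R)² = (-⅘ - 78)² = (-394/5)² = 155236/25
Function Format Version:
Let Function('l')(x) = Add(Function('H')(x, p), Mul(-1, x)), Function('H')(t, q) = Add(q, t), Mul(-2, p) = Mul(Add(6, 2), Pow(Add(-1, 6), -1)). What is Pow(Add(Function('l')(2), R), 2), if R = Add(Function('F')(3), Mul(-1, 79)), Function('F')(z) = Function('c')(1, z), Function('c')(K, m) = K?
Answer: Rational(155236, 25) ≈ 6209.4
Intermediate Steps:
Function('F')(z) = 1
p = Rational(-4, 5) (p = Mul(Rational(-1, 2), Mul(Add(6, 2), Pow(Add(-1, 6), -1))) = Mul(Rational(-1, 2), Mul(8, Pow(5, -1))) = Mul(Rational(-1, 2), Mul(8, Rational(1, 5))) = Mul(Rational(-1, 2), Rational(8, 5)) = Rational(-4, 5) ≈ -0.80000)
Function('l')(x) = Rational(-4, 5) (Function('l')(x) = Add(Add(Rational(-4, 5), x), Mul(-1, x)) = Rational(-4, 5))
R = -78 (R = Add(1, Mul(-1, 79)) = Add(1, -79) = -78)
Pow(Add(Function('l')(2), R), 2) = Pow(Add(Rational(-4, 5), -78), 2) = Pow(Rational(-394, 5), 2) = Rational(155236, 25)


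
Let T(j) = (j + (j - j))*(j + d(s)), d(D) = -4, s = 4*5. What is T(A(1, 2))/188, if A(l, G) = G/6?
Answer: -11/1692 ≈ -0.0065012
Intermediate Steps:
A(l, G) = G/6 (A(l, G) = G*(1/6) = G/6)
s = 20
T(j) = j*(-4 + j) (T(j) = (j + (j - j))*(j - 4) = (j + 0)*(-4 + j) = j*(-4 + j))
T(A(1, 2))/188 = (((1/6)*2)*(-4 + (1/6)*2))/188 = ((-4 + 1/3)/3)*(1/188) = ((1/3)*(-11/3))*(1/188) = -11/9*1/188 = -11/1692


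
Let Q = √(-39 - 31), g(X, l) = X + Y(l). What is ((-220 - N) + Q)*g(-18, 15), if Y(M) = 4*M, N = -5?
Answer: -9030 + 42*I*√70 ≈ -9030.0 + 351.4*I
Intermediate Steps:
g(X, l) = X + 4*l
Q = I*√70 (Q = √(-70) = I*√70 ≈ 8.3666*I)
((-220 - N) + Q)*g(-18, 15) = ((-220 - 1*(-5)) + I*√70)*(-18 + 4*15) = ((-220 + 5) + I*√70)*(-18 + 60) = (-215 + I*√70)*42 = -9030 + 42*I*√70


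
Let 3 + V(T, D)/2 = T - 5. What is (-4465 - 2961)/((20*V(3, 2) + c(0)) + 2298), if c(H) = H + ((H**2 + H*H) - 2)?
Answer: -3713/1048 ≈ -3.5429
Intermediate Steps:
c(H) = -2 + H + 2*H**2 (c(H) = H + ((H**2 + H**2) - 2) = H + (2*H**2 - 2) = H + (-2 + 2*H**2) = -2 + H + 2*H**2)
V(T, D) = -16 + 2*T (V(T, D) = -6 + 2*(T - 5) = -6 + 2*(-5 + T) = -6 + (-10 + 2*T) = -16 + 2*T)
(-4465 - 2961)/((20*V(3, 2) + c(0)) + 2298) = (-4465 - 2961)/((20*(-16 + 2*3) + (-2 + 0 + 2*0**2)) + 2298) = -7426/((20*(-16 + 6) + (-2 + 0 + 2*0)) + 2298) = -7426/((20*(-10) + (-2 + 0 + 0)) + 2298) = -7426/((-200 - 2) + 2298) = -7426/(-202 + 2298) = -7426/2096 = -7426*1/2096 = -3713/1048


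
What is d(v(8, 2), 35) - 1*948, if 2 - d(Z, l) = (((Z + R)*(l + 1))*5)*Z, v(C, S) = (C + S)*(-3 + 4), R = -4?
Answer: -11746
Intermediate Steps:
v(C, S) = C + S (v(C, S) = (C + S)*1 = C + S)
d(Z, l) = 2 - 5*Z*(1 + l)*(-4 + Z) (d(Z, l) = 2 - ((Z - 4)*(l + 1))*5*Z = 2 - ((-4 + Z)*(1 + l))*5*Z = 2 - ((1 + l)*(-4 + Z))*5*Z = 2 - 5*(1 + l)*(-4 + Z)*Z = 2 - 5*Z*(1 + l)*(-4 + Z))
d(v(8, 2), 35) - 1*948 = (2 - 5*(8 + 2)**2 + 20*(8 + 2) - 5*35*(8 + 2)**2 + 20*(8 + 2)*35) - 1*948 = (2 - 5*10**2 + 20*10 - 5*35*10**2 + 20*10*35) - 948 = (2 - 5*100 + 200 - 5*35*100 + 7000) - 948 = (2 - 500 + 200 - 17500 + 7000) - 948 = -10798 - 948 = -11746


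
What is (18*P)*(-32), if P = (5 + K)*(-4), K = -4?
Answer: 2304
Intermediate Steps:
P = -4 (P = (5 - 4)*(-4) = 1*(-4) = -4)
(18*P)*(-32) = (18*(-4))*(-32) = -72*(-32) = 2304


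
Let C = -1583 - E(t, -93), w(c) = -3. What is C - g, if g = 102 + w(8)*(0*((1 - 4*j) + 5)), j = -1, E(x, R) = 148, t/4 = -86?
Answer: -1833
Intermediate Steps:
t = -344 (t = 4*(-86) = -344)
C = -1731 (C = -1583 - 1*148 = -1583 - 148 = -1731)
g = 102 (g = 102 - 0*((1 - 4*(-1)) + 5) = 102 - 0*((1 + 4) + 5) = 102 - 0*(5 + 5) = 102 - 0*10 = 102 - 3*0 = 102 + 0 = 102)
C - g = -1731 - 1*102 = -1731 - 102 = -1833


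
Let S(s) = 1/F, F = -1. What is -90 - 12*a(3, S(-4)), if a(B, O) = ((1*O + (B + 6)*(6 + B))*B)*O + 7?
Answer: 2706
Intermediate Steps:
S(s) = -1 (S(s) = 1/(-1) = -1)
a(B, O) = 7 + B*O*(O + (6 + B)²) (a(B, O) = ((O + (6 + B)*(6 + B))*B)*O + 7 = ((O + (6 + B)²)*B)*O + 7 = (B*(O + (6 + B)²))*O + 7 = B*O*(O + (6 + B)²) + 7 = 7 + B*O*(O + (6 + B)²))
-90 - 12*a(3, S(-4)) = -90 - 12*(7 + 3*(-1)² + 3*(-1)*(6 + 3)²) = -90 - 12*(7 + 3*1 + 3*(-1)*9²) = -90 - 12*(7 + 3 + 3*(-1)*81) = -90 - 12*(7 + 3 - 243) = -90 - 12*(-233) = -90 + 2796 = 2706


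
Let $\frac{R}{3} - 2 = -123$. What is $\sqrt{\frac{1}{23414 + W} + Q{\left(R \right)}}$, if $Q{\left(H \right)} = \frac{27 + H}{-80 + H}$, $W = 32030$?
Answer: $\frac{\sqrt{114393790112221}}{12280846} \approx 0.87091$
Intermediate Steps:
$R = -363$ ($R = 6 + 3 \left(-123\right) = 6 - 369 = -363$)
$Q{\left(H \right)} = \frac{27 + H}{-80 + H}$
$\sqrt{\frac{1}{23414 + W} + Q{\left(R \right)}} = \sqrt{\frac{1}{23414 + 32030} + \frac{27 - 363}{-80 - 363}} = \sqrt{\frac{1}{55444} + \frac{1}{-443} \left(-336\right)} = \sqrt{\frac{1}{55444} - - \frac{336}{443}} = \sqrt{\frac{1}{55444} + \frac{336}{443}} = \sqrt{\frac{18629627}{24561692}} = \frac{\sqrt{114393790112221}}{12280846}$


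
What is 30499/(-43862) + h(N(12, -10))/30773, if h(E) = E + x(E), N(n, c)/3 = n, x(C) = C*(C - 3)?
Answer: -126408377/192823618 ≈ -0.65557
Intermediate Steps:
x(C) = C*(-3 + C)
N(n, c) = 3*n
h(E) = E + E*(-3 + E)
30499/(-43862) + h(N(12, -10))/30773 = 30499/(-43862) + ((3*12)*(-2 + 3*12))/30773 = 30499*(-1/43862) + (36*(-2 + 36))*(1/30773) = -4357/6266 + (36*34)*(1/30773) = -4357/6266 + 1224*(1/30773) = -4357/6266 + 1224/30773 = -126408377/192823618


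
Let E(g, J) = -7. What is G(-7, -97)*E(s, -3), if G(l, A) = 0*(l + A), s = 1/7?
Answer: 0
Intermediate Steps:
s = ⅐ ≈ 0.14286
G(l, A) = 0 (G(l, A) = 0*(A + l) = 0)
G(-7, -97)*E(s, -3) = 0*(-7) = 0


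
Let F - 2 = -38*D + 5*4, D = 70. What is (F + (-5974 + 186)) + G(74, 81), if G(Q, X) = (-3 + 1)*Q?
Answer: -8574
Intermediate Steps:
G(Q, X) = -2*Q
F = -2638 (F = 2 + (-38*70 + 5*4) = 2 + (-2660 + 20) = 2 - 2640 = -2638)
(F + (-5974 + 186)) + G(74, 81) = (-2638 + (-5974 + 186)) - 2*74 = (-2638 - 5788) - 148 = -8426 - 148 = -8574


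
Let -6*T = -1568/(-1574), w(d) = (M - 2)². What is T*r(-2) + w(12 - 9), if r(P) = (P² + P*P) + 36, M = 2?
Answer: -17248/2361 ≈ -7.3054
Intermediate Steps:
r(P) = 36 + 2*P² (r(P) = (P² + P²) + 36 = 2*P² + 36 = 36 + 2*P²)
w(d) = 0 (w(d) = (2 - 2)² = 0² = 0)
T = -392/2361 (T = -(-784)/(3*(-1574)) = -(-784)*(-1)/(3*1574) = -⅙*784/787 = -392/2361 ≈ -0.16603)
T*r(-2) + w(12 - 9) = -392*(36 + 2*(-2)²)/2361 + 0 = -392*(36 + 2*4)/2361 + 0 = -392*(36 + 8)/2361 + 0 = -392/2361*44 + 0 = -17248/2361 + 0 = -17248/2361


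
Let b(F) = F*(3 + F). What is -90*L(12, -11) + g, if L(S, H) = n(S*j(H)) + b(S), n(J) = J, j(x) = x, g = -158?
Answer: -4478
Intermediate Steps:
L(S, H) = H*S + S*(3 + S) (L(S, H) = S*H + S*(3 + S) = H*S + S*(3 + S))
-90*L(12, -11) + g = -1080*(3 - 11 + 12) - 158 = -1080*4 - 158 = -90*48 - 158 = -4320 - 158 = -4478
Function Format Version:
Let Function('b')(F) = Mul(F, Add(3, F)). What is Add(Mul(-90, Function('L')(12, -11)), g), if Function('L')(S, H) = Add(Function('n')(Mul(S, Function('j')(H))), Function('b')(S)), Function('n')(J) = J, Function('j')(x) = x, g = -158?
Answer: -4478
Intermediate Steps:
Function('L')(S, H) = Add(Mul(H, S), Mul(S, Add(3, S))) (Function('L')(S, H) = Add(Mul(S, H), Mul(S, Add(3, S))) = Add(Mul(H, S), Mul(S, Add(3, S))))
Add(Mul(-90, Function('L')(12, -11)), g) = Add(Mul(-90, Mul(12, Add(3, -11, 12))), -158) = Add(Mul(-90, Mul(12, 4)), -158) = Add(Mul(-90, 48), -158) = Add(-4320, -158) = -4478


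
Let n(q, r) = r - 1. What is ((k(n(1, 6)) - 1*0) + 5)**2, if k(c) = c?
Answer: 100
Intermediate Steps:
n(q, r) = -1 + r
((k(n(1, 6)) - 1*0) + 5)**2 = (((-1 + 6) - 1*0) + 5)**2 = ((5 + 0) + 5)**2 = (5 + 5)**2 = 10**2 = 100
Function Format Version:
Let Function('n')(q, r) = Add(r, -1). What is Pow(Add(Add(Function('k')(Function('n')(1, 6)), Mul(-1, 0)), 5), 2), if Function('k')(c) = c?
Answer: 100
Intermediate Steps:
Function('n')(q, r) = Add(-1, r)
Pow(Add(Add(Function('k')(Function('n')(1, 6)), Mul(-1, 0)), 5), 2) = Pow(Add(Add(Add(-1, 6), Mul(-1, 0)), 5), 2) = Pow(Add(Add(5, 0), 5), 2) = Pow(Add(5, 5), 2) = Pow(10, 2) = 100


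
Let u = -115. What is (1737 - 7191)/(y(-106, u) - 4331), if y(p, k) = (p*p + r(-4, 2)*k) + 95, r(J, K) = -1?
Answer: -5454/7115 ≈ -0.76655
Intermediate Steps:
y(p, k) = 95 + p² - k (y(p, k) = (p*p - k) + 95 = (p² - k) + 95 = 95 + p² - k)
(1737 - 7191)/(y(-106, u) - 4331) = (1737 - 7191)/((95 + (-106)² - 1*(-115)) - 4331) = -5454/((95 + 11236 + 115) - 4331) = -5454/(11446 - 4331) = -5454/7115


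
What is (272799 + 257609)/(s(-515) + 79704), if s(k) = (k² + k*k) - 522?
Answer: 66301/76204 ≈ 0.87005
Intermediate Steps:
s(k) = -522 + 2*k² (s(k) = (k² + k²) - 522 = 2*k² - 522 = -522 + 2*k²)
(272799 + 257609)/(s(-515) + 79704) = (272799 + 257609)/((-522 + 2*(-515)²) + 79704) = 530408/((-522 + 2*265225) + 79704) = 530408/((-522 + 530450) + 79704) = 530408/(529928 + 79704) = 530408/609632 = 530408*(1/609632) = 66301/76204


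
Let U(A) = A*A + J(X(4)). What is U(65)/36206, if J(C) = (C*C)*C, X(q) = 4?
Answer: 4289/36206 ≈ 0.11846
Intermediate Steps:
J(C) = C**3 (J(C) = C**2*C = C**3)
U(A) = 64 + A**2 (U(A) = A*A + 4**3 = A**2 + 64 = 64 + A**2)
U(65)/36206 = (64 + 65**2)/36206 = (64 + 4225)*(1/36206) = 4289*(1/36206) = 4289/36206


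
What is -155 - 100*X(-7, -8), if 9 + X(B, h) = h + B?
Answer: 2245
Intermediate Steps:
X(B, h) = -9 + B + h (X(B, h) = -9 + (h + B) = -9 + (B + h) = -9 + B + h)
-155 - 100*X(-7, -8) = -155 - 100*(-9 - 7 - 8) = -155 - 100*(-24) = -155 + 2400 = 2245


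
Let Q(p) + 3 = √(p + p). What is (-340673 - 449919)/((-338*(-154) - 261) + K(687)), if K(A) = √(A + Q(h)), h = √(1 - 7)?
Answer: -790592/(51791 + √(684 + 2^(¾)*3^(¼)*√I)) ≈ -15.257 + 8.8001e-6*I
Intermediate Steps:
h = I*√6 (h = √(-6) = I*√6 ≈ 2.4495*I)
Q(p) = -3 + √2*√p (Q(p) = -3 + √(p + p) = -3 + √(2*p) = -3 + √2*√p)
K(A) = √(-3 + A + 2^(¾)*3^(¼)*√I) (K(A) = √(A + (-3 + √2*√(I*√6))) = √(A + (-3 + √2*(6^(¼)*√I))) = √(A + (-3 + 2^(¾)*3^(¼)*√I)) = √(-3 + A + 2^(¾)*3^(¼)*√I))
(-340673 - 449919)/((-338*(-154) - 261) + K(687)) = (-340673 - 449919)/((-338*(-154) - 261) + √(-3 + 687 + 2^(¾)*3^(¼)*√I)) = -790592/((52052 - 261) + √(684 + 2^(¾)*3^(¼)*√I)) = -790592/(51791 + √(684 + 2^(¾)*3^(¼)*√I))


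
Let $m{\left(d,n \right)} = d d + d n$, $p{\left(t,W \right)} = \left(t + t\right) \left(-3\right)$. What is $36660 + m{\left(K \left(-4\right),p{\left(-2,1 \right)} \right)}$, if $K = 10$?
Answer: $37780$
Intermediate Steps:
$p{\left(t,W \right)} = - 6 t$ ($p{\left(t,W \right)} = 2 t \left(-3\right) = - 6 t$)
$m{\left(d,n \right)} = d^{2} + d n$
$36660 + m{\left(K \left(-4\right),p{\left(-2,1 \right)} \right)} = 36660 + 10 \left(-4\right) \left(10 \left(-4\right) - -12\right) = 36660 - 40 \left(-40 + 12\right) = 36660 - -1120 = 36660 + 1120 = 37780$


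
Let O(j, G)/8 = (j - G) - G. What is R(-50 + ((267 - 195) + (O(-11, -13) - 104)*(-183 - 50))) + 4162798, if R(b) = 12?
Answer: 4162810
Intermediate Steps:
O(j, G) = -16*G + 8*j (O(j, G) = 8*((j - G) - G) = 8*(j - 2*G) = -16*G + 8*j)
R(-50 + ((267 - 195) + (O(-11, -13) - 104)*(-183 - 50))) + 4162798 = 12 + 4162798 = 4162810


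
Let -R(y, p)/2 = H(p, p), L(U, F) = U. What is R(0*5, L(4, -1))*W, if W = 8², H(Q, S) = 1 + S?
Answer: -640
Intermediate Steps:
W = 64
R(y, p) = -2 - 2*p (R(y, p) = -2*(1 + p) = -2 - 2*p)
R(0*5, L(4, -1))*W = (-2 - 2*4)*64 = (-2 - 8)*64 = -10*64 = -640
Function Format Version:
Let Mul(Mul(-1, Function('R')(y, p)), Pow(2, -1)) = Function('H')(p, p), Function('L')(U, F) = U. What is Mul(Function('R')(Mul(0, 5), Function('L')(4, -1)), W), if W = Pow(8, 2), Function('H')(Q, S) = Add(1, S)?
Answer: -640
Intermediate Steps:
W = 64
Function('R')(y, p) = Add(-2, Mul(-2, p)) (Function('R')(y, p) = Mul(-2, Add(1, p)) = Add(-2, Mul(-2, p)))
Mul(Function('R')(Mul(0, 5), Function('L')(4, -1)), W) = Mul(Add(-2, Mul(-2, 4)), 64) = Mul(Add(-2, -8), 64) = Mul(-10, 64) = -640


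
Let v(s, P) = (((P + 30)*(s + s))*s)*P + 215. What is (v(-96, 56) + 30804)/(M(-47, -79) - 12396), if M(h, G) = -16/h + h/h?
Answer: -4173577957/582549 ≈ -7164.3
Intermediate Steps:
M(h, G) = 1 - 16/h (M(h, G) = -16/h + 1 = 1 - 16/h)
v(s, P) = 215 + 2*P*s²*(30 + P) (v(s, P) = (((30 + P)*(2*s))*s)*P + 215 = ((2*s*(30 + P))*s)*P + 215 = (2*s²*(30 + P))*P + 215 = 2*P*s²*(30 + P) + 215 = 215 + 2*P*s²*(30 + P))
(v(-96, 56) + 30804)/(M(-47, -79) - 12396) = ((215 + 2*56²*(-96)² + 60*56*(-96)²) + 30804)/((-16 - 47)/(-47) - 12396) = ((215 + 2*3136*9216 + 60*56*9216) + 30804)/(-1/47*(-63) - 12396) = ((215 + 57802752 + 30965760) + 30804)/(63/47 - 12396) = (88768727 + 30804)/(-582549/47) = 88799531*(-47/582549) = -4173577957/582549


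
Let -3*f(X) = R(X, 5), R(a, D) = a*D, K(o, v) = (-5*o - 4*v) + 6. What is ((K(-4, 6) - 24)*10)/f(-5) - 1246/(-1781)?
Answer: -228862/8905 ≈ -25.700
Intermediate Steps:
K(o, v) = 6 - 5*o - 4*v
R(a, D) = D*a
f(X) = -5*X/3
((K(-4, 6) - 24)*10)/f(-5) - 1246/(-1781) = (((6 - 5*(-4) - 4*6) - 24)*10)/((-5/3*(-5))) - 1246/(-1781) = (((6 + 20 - 24) - 24)*10)/(25/3) - 1246*(-1/1781) = ((2 - 24)*10)*(3/25) + 1246/1781 = -22*10*(3/25) + 1246/1781 = -220*3/25 + 1246/1781 = -132/5 + 1246/1781 = -228862/8905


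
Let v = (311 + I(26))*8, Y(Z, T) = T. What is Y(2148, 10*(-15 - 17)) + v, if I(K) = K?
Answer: 2376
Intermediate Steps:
v = 2696 (v = (311 + 26)*8 = 337*8 = 2696)
Y(2148, 10*(-15 - 17)) + v = 10*(-15 - 17) + 2696 = 10*(-32) + 2696 = -320 + 2696 = 2376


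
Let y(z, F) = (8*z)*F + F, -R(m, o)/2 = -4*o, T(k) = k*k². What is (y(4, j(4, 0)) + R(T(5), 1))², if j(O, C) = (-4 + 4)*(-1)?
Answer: 64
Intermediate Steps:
j(O, C) = 0 (j(O, C) = 0*(-1) = 0)
T(k) = k³
R(m, o) = 8*o (R(m, o) = -(-8)*o = 8*o)
y(z, F) = F + 8*F*z (y(z, F) = 8*F*z + F = F + 8*F*z)
(y(4, j(4, 0)) + R(T(5), 1))² = (0*(1 + 8*4) + 8*1)² = (0*(1 + 32) + 8)² = (0*33 + 8)² = (0 + 8)² = 8² = 64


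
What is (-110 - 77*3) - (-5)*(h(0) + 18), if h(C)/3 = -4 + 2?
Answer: -281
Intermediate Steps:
h(C) = -6 (h(C) = 3*(-4 + 2) = 3*(-2) = -6)
(-110 - 77*3) - (-5)*(h(0) + 18) = (-110 - 77*3) - (-5)*(-6 + 18) = (-110 - 231) - (-5)*12 = -341 - 1*(-60) = -341 + 60 = -281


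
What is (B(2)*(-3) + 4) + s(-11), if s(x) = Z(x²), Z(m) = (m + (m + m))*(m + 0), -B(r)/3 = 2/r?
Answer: 43936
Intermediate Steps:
B(r) = -6/r
Z(m) = 3*m² (Z(m) = (m + 2*m)*m = (3*m)*m = 3*m²)
s(x) = 3*x⁴ (s(x) = 3*(x²)² = 3*x⁴)
(B(2)*(-3) + 4) + s(-11) = (-6/2*(-3) + 4) + 3*(-11)⁴ = (-6*½*(-3) + 4) + 3*14641 = (-3*(-3) + 4) + 43923 = (9 + 4) + 43923 = 13 + 43923 = 43936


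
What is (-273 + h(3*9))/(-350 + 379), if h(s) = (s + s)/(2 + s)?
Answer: -7863/841 ≈ -9.3496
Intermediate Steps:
h(s) = 2*s/(2 + s) (h(s) = (2*s)/(2 + s) = 2*s/(2 + s))
(-273 + h(3*9))/(-350 + 379) = (-273 + 2*(3*9)/(2 + 3*9))/(-350 + 379) = (-273 + 2*27/(2 + 27))/29 = (-273 + 2*27/29)*(1/29) = (-273 + 2*27*(1/29))*(1/29) = (-273 + 54/29)*(1/29) = -7863/29*1/29 = -7863/841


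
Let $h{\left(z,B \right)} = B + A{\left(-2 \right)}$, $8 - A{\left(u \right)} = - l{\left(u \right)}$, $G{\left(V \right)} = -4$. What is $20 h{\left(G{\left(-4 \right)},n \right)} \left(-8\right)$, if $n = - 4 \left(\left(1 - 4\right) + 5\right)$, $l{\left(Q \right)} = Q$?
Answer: $320$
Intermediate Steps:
$A{\left(u \right)} = 8 + u$ ($A{\left(u \right)} = 8 - - u = 8 + u$)
$n = -8$ ($n = - 4 \left(-3 + 5\right) = \left(-4\right) 2 = -8$)
$h{\left(z,B \right)} = 6 + B$ ($h{\left(z,B \right)} = B + \left(8 - 2\right) = B + 6 = 6 + B$)
$20 h{\left(G{\left(-4 \right)},n \right)} \left(-8\right) = 20 \left(6 - 8\right) \left(-8\right) = 20 \left(-2\right) \left(-8\right) = \left(-40\right) \left(-8\right) = 320$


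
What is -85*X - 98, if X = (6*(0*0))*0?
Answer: -98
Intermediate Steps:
X = 0 (X = (6*0)*0 = 0*0 = 0)
-85*X - 98 = -85*0 - 98 = 0 - 98 = -98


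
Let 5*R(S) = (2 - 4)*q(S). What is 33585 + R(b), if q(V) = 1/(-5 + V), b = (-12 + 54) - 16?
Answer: 3526423/105 ≈ 33585.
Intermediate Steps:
b = 26 (b = 42 - 16 = 26)
R(S) = -2/(5*(-5 + S)) (R(S) = ((2 - 4)/(-5 + S))/5 = (-2/(-5 + S))/5 = -2/(5*(-5 + S)))
33585 + R(b) = 33585 - 2/(-25 + 5*26) = 33585 - 2/(-25 + 130) = 33585 - 2/105 = 3526423/105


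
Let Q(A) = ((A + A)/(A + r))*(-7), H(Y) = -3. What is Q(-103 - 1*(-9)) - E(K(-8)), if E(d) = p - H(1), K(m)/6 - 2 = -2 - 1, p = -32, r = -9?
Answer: 1671/103 ≈ 16.223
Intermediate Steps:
K(m) = -6 (K(m) = 12 + 6*(-2 - 1) = 12 + 6*(-3) = 12 - 18 = -6)
Q(A) = -14*A/(-9 + A) (Q(A) = ((A + A)/(A - 9))*(-7) = ((2*A)/(-9 + A))*(-7) = (2*A/(-9 + A))*(-7) = -14*A/(-9 + A))
E(d) = -29 (E(d) = -32 - 1*(-3) = -32 + 3 = -29)
Q(-103 - 1*(-9)) - E(K(-8)) = -14*(-103 - 1*(-9))/(-9 + (-103 - 1*(-9))) - 1*(-29) = -14*(-103 + 9)/(-9 + (-103 + 9)) + 29 = -14*(-94)/(-9 - 94) + 29 = -14*(-94)/(-103) + 29 = -14*(-94)*(-1/103) + 29 = -1316/103 + 29 = 1671/103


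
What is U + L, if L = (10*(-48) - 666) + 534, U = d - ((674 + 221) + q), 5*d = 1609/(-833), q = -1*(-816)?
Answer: -9676904/4165 ≈ -2323.4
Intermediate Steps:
q = 816
d = -1609/4165 (d = (1609/(-833))/5 = (1609*(-1/833))/5 = (⅕)*(-1609/833) = -1609/4165 ≈ -0.38631)
U = -7127924/4165 (U = -1609/4165 - ((674 + 221) + 816) = -1609/4165 - (895 + 816) = -1609/4165 - 1*1711 = -1609/4165 - 1711 = -7127924/4165 ≈ -1711.4)
L = -612 (L = (-480 - 666) + 534 = -1146 + 534 = -612)
U + L = -7127924/4165 - 612 = -9676904/4165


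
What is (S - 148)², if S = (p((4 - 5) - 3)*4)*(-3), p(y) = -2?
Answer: 15376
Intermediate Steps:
S = 24 (S = -2*4*(-3) = -8*(-3) = 24)
(S - 148)² = (24 - 148)² = (-124)² = 15376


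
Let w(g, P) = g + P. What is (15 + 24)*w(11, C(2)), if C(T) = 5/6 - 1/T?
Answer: 442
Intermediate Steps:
C(T) = ⅚ - 1/T (C(T) = 5*(⅙) - 1/T = ⅚ - 1/T)
w(g, P) = P + g
(15 + 24)*w(11, C(2)) = (15 + 24)*((⅚ - 1/2) + 11) = 39*((⅚ - 1*½) + 11) = 39*((⅚ - ½) + 11) = 39*(⅓ + 11) = 39*(34/3) = 442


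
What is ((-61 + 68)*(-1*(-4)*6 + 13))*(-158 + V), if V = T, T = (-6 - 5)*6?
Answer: -58016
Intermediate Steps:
T = -66 (T = -11*6 = -66)
V = -66
((-61 + 68)*(-1*(-4)*6 + 13))*(-158 + V) = ((-61 + 68)*(-1*(-4)*6 + 13))*(-158 - 66) = (7*(4*6 + 13))*(-224) = (7*(24 + 13))*(-224) = (7*37)*(-224) = 259*(-224) = -58016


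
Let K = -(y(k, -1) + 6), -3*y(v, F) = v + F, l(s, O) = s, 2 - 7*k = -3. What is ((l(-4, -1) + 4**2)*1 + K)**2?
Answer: 15376/441 ≈ 34.866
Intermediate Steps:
k = 5/7 (k = 2/7 - 1/7*(-3) = 2/7 + 3/7 = 5/7 ≈ 0.71429)
y(v, F) = -F/3 - v/3 (y(v, F) = -(v + F)/3 = -(F + v)/3 = -F/3 - v/3)
K = -128/21 (K = -((-1/3*(-1) - 1/3*5/7) + 6) = -((1/3 - 5/21) + 6) = -(2/21 + 6) = -1*128/21 = -128/21 ≈ -6.0952)
((l(-4, -1) + 4**2)*1 + K)**2 = ((-4 + 4**2)*1 - 128/21)**2 = ((-4 + 16)*1 - 128/21)**2 = (12*1 - 128/21)**2 = (12 - 128/21)**2 = (124/21)**2 = 15376/441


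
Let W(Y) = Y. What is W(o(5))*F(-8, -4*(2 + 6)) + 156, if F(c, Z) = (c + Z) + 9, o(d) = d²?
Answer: -619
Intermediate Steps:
F(c, Z) = 9 + Z + c (F(c, Z) = (Z + c) + 9 = 9 + Z + c)
W(o(5))*F(-8, -4*(2 + 6)) + 156 = 5²*(9 - 4*(2 + 6) - 8) + 156 = 25*(9 - 4*8 - 8) + 156 = 25*(9 - 32 - 8) + 156 = 25*(-31) + 156 = -775 + 156 = -619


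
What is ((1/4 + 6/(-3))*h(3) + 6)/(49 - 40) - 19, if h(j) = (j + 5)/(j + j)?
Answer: -502/27 ≈ -18.593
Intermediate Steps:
h(j) = (5 + j)/(2*j) (h(j) = (5 + j)/((2*j)) = (5 + j)*(1/(2*j)) = (5 + j)/(2*j))
((1/4 + 6/(-3))*h(3) + 6)/(49 - 40) - 19 = ((1/4 + 6/(-3))*((½)*(5 + 3)/3) + 6)/(49 - 40) - 19 = ((1*(¼) + 6*(-⅓))*((½)*(⅓)*8) + 6)/9 - 19 = ((¼ - 2)*(4/3) + 6)*(⅑) - 19 = (-7/4*4/3 + 6)*(⅑) - 19 = (-7/3 + 6)*(⅑) - 19 = (11/3)*(⅑) - 19 = 11/27 - 19 = -502/27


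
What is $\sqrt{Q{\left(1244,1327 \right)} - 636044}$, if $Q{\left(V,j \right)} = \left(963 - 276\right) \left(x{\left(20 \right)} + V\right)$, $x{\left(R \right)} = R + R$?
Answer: $52 \sqrt{91} \approx 496.05$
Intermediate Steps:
$x{\left(R \right)} = 2 R$
$Q{\left(V,j \right)} = 27480 + 687 V$ ($Q{\left(V,j \right)} = \left(963 - 276\right) \left(2 \cdot 20 + V\right) = 687 \left(40 + V\right) = 27480 + 687 V$)
$\sqrt{Q{\left(1244,1327 \right)} - 636044} = \sqrt{\left(27480 + 687 \cdot 1244\right) - 636044} = \sqrt{\left(27480 + 854628\right) - 636044} = \sqrt{882108 - 636044} = \sqrt{246064} = 52 \sqrt{91}$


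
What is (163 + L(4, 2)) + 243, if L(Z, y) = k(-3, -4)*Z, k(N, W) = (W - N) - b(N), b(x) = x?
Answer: 414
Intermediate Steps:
k(N, W) = W - 2*N (k(N, W) = (W - N) - N = W - 2*N)
L(Z, y) = 2*Z (L(Z, y) = (-4 - 2*(-3))*Z = (-4 + 6)*Z = 2*Z)
(163 + L(4, 2)) + 243 = (163 + 2*4) + 243 = (163 + 8) + 243 = 171 + 243 = 414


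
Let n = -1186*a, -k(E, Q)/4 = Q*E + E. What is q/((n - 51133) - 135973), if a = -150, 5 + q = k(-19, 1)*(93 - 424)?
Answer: 50317/9206 ≈ 5.4657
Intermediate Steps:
k(E, Q) = -4*E - 4*E*Q (k(E, Q) = -4*(Q*E + E) = -4*(E*Q + E) = -4*(E + E*Q) = -4*E - 4*E*Q)
q = -50317 (q = -5 + (-4*(-19)*(1 + 1))*(93 - 424) = -5 - 4*(-19)*2*(-331) = -5 + 152*(-331) = -5 - 50312 = -50317)
n = 177900 (n = -1186*(-150) = 177900)
q/((n - 51133) - 135973) = -50317/((177900 - 51133) - 135973) = -50317/(126767 - 135973) = -50317/(-9206) = -50317*(-1/9206) = 50317/9206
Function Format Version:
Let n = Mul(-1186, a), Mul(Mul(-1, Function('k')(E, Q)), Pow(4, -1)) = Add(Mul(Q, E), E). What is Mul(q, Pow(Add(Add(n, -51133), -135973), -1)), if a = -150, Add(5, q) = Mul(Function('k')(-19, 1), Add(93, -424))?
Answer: Rational(50317, 9206) ≈ 5.4657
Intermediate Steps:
Function('k')(E, Q) = Add(Mul(-4, E), Mul(-4, E, Q)) (Function('k')(E, Q) = Mul(-4, Add(Mul(Q, E), E)) = Mul(-4, Add(Mul(E, Q), E)) = Mul(-4, Add(E, Mul(E, Q))) = Add(Mul(-4, E), Mul(-4, E, Q)))
q = -50317 (q = Add(-5, Mul(Mul(-4, -19, Add(1, 1)), Add(93, -424))) = Add(-5, Mul(Mul(-4, -19, 2), -331)) = Add(-5, Mul(152, -331)) = Add(-5, -50312) = -50317)
n = 177900 (n = Mul(-1186, -150) = 177900)
Mul(q, Pow(Add(Add(n, -51133), -135973), -1)) = Mul(-50317, Pow(Add(Add(177900, -51133), -135973), -1)) = Mul(-50317, Pow(Add(126767, -135973), -1)) = Mul(-50317, Pow(-9206, -1)) = Mul(-50317, Rational(-1, 9206)) = Rational(50317, 9206)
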